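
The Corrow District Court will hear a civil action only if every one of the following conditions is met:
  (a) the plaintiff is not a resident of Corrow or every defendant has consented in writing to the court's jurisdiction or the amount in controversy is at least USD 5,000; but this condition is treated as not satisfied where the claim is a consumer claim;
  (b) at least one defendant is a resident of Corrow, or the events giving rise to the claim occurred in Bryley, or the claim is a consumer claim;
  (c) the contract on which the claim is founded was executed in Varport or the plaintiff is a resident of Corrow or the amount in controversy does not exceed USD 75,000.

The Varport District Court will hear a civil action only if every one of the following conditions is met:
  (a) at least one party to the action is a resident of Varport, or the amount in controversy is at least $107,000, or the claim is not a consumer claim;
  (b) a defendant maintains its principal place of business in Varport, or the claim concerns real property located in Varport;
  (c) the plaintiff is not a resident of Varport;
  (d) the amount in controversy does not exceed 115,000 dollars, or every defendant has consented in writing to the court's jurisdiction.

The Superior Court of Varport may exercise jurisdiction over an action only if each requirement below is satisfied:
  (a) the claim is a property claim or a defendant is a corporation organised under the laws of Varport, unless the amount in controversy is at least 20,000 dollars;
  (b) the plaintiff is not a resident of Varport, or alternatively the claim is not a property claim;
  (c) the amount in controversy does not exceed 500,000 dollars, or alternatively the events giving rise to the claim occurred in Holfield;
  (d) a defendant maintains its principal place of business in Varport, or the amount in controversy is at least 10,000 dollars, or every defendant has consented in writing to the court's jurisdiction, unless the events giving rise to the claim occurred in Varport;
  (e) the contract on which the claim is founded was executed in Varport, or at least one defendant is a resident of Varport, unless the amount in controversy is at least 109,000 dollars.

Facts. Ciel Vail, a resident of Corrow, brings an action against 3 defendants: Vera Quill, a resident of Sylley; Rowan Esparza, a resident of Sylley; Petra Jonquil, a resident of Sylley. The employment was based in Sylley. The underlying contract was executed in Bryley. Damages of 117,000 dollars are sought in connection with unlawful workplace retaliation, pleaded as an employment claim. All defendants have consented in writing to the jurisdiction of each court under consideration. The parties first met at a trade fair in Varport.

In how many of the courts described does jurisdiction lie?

1

The Corrow District Court:
  (a) Every defendant has filed written consent, so one alternative holds. And the carve-out is inapplicable — the claim is an employment claim, not a consumer claim. Condition met.
  (b) No defendant resides in Corrow (they reside in Sylley, Sylley, Sylley); the operative events occurred in Sylley, not Bryley; the claim is an employment claim, not a consumer claim — none of the alternatives is met. Condition not met.
  (c) The plaintiff resides in Corrow, so one alternative holds. Met.
  → No jurisdiction.
The Varport District Court:
  (a) The amount in controversy is USD 117,000, which meets the 107,000 dollars floor — that alternative is enough. Satisfied.
  (b) No defendant is a corporation; the claim does not concern real property — no alternative holds. Condition not met.
  (c) The plaintiff resides in Corrow, which is not Varport. Met.
  (d) Every defendant has filed written consent — that alternative is enough. Condition met.
  → Not every requirement is met — no jurisdiction.
The Superior Court of Varport:
  (a) The claim is an employment claim, not a property claim; no defendant is a corporation — no alternative holds. The proviso rescues it, though: the amount in controversy is $117,000, which meets the USD 20,000 floor. Condition met.
  (b) The plaintiff resides in Corrow, which is not Varport, so this disjunct is met. Met.
  (c) The amount in controversy is $117,000, within the $500,000 ceiling, so this disjunct is met. Condition met.
  (d) The amount in controversy is 117,000 dollars, which meets the $10,000 floor, which satisfies one of the alternatives. Satisfied.
  (e) The contract was executed in Bryley, not Varport; no defendant resides in Varport (they reside in Sylley, Sylley, Sylley) — no alternative holds. But the amount in controversy is USD 117,000, which meets the USD 109,000 floor, and the 'unless' clause therefore excuses the requirement. Satisfied.
  → All conditions met; jurisdiction exists.
Courts with jurisdiction: the Superior Court of Varport — 1 in total.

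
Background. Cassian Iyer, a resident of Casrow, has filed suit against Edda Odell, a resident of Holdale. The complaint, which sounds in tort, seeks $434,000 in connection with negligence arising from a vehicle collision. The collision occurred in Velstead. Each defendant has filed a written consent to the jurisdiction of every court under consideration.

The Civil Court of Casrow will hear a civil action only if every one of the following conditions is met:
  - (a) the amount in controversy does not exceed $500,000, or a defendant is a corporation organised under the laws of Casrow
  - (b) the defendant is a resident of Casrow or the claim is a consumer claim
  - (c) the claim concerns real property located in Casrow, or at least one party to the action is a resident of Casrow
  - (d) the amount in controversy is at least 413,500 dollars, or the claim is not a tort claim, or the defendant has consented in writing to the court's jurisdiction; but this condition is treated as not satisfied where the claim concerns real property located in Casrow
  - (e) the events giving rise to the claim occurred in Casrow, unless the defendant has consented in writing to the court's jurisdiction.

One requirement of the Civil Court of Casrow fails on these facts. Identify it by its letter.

(b)

The Civil Court of Casrow:
  (a) The amount in controversy is $434,000, within the $500,000 ceiling, so one alternative holds. Met.
  (b) The defendant resides in Holdale, not Casrow; the claim is a tort claim, not a consumer claim — no alternative holds. Not satisfied.
  (c) Cassian Iyer resides in Casrow, which satisfies one of the alternatives. Met.
  (d) The amount in controversy is 434,000 dollars, which meets the 413,500 dollars floor, so one alternative holds. And the carve-out is inapplicable — the claim does not concern real property. Met.
  (e) The operative events occurred in Velstead, not Casrow. The proviso rescues it, though: every defendant has filed written consent. Condition met.
Only condition (b) fails.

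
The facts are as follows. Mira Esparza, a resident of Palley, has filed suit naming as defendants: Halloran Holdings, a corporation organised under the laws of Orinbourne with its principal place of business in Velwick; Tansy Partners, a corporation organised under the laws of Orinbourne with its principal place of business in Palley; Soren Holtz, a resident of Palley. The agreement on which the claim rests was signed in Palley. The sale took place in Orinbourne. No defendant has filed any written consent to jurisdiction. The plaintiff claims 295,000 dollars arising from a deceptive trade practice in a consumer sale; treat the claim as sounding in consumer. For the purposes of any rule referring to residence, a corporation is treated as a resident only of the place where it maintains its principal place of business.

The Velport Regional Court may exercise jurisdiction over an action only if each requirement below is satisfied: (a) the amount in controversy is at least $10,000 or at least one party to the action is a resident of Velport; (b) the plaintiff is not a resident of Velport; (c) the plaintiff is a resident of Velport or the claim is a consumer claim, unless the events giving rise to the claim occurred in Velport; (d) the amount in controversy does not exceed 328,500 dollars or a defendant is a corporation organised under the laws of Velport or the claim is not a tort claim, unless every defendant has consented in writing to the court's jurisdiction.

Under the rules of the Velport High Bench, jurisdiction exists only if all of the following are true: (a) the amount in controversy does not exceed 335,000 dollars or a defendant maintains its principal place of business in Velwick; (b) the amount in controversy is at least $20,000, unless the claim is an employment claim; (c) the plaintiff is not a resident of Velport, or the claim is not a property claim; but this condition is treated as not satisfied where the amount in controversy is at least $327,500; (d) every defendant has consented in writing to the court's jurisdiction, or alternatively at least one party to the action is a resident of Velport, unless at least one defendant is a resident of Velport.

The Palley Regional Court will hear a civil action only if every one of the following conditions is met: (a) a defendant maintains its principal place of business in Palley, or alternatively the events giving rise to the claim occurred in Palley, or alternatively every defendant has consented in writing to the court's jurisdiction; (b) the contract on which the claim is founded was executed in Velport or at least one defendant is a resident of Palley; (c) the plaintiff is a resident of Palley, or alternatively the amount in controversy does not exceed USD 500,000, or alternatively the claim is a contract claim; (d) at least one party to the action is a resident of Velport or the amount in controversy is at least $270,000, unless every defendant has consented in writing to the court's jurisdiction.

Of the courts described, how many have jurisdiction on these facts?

2

The Velport Regional Court:
  (a) The amount in controversy is USD 295,000, which meets the USD 10,000 floor, which satisfies one of the alternatives. Satisfied.
  (b) The plaintiff resides in Palley, which is not Velport. Condition met.
  (c) The claim is a consumer claim — that alternative is enough. Condition met.
  (d) The amount in controversy is USD 295,000, within the $328,500 ceiling, which satisfies one of the alternatives. Condition met.
  → Every requirement is satisfied — jurisdiction.
The Velport High Bench:
  (a) The amount in controversy is $295,000, within the 335,000 dollars ceiling, which satisfies one of the alternatives. Condition met.
  (b) The amount in controversy is $295,000, which meets the USD 20,000 floor. Satisfied.
  (c) The plaintiff resides in Palley, which is not Velport — that alternative is enough. The carve-out does not apply: the amount in controversy is USD 295,000, below the USD 327,500 floor. Condition met.
  (d) No such written consent has been filed; no party resides in Velport — no alternative holds. The proviso offers no rescue either, since no defendant resides in Velport (they reside in Velwick, Palley, Palley). Condition not met.
  → No jurisdiction.
The Palley Regional Court:
  (a) Tansy Partners has its principal place of business in Palley, so one alternative holds. Met.
  (b) Tansy Partners resides in Palley — that alternative is enough. Satisfied.
  (c) The plaintiff resides in Palley, so this disjunct is met. Satisfied.
  (d) The amount in controversy is $295,000, which meets the $270,000 floor — that alternative is enough. Satisfied.
  → All conditions met; jurisdiction exists.
Courts with jurisdiction: the Velport Regional Court, the Palley Regional Court — 2 in total.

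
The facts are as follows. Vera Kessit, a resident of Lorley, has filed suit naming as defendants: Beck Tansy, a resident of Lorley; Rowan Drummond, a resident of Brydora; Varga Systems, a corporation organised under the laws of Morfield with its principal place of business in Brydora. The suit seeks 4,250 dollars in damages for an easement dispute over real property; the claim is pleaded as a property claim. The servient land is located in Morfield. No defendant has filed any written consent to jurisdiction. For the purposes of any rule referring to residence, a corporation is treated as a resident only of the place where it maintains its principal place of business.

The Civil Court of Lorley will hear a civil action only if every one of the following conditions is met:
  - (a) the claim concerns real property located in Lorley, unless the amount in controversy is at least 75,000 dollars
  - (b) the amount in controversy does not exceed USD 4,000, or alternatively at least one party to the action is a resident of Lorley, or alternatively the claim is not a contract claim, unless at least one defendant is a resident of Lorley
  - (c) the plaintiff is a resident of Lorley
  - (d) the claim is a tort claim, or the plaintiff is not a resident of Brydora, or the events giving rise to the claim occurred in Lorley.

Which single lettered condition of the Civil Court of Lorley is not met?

(a)

The Civil Court of Lorley:
  (a) The property lies in Morfield, not Lorley. Nor does the 'unless' clause help: the amount in controversy is 4,250 dollars, below the $75,000 floor. Not satisfied.
  (b) Vera Kessit resides in Lorley, which satisfies one of the alternatives. Condition met.
  (c) The plaintiff resides in Lorley. Satisfied.
  (d) The plaintiff resides in Lorley, which is not Brydora, so this disjunct is met. Met.
Only condition (a) fails.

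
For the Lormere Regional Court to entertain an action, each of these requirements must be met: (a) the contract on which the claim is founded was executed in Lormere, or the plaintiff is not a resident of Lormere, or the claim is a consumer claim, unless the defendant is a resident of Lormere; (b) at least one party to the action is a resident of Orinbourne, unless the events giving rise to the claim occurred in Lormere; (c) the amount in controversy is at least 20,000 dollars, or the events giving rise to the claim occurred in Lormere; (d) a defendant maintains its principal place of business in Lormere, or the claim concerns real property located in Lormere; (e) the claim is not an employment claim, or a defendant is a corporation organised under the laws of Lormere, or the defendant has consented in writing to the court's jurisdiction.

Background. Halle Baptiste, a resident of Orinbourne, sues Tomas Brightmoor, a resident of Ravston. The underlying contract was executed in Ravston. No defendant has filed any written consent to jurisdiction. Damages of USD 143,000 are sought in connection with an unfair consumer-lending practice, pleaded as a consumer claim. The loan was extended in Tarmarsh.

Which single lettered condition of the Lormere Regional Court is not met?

(d)

The Lormere Regional Court:
  (a) The plaintiff resides in Orinbourne, which is not Lormere, so one alternative holds. Condition met.
  (b) Halle Baptiste resides in Orinbourne. Met.
  (c) The amount in controversy is USD 143,000, which meets the USD 20,000 floor, which satisfies one of the alternatives. Condition met.
  (d) No defendant is a corporation; the claim does not concern real property — no alternative holds. Not met.
  (e) The claim is a consumer claim, not an employment claim, so this disjunct is met. Satisfied.
Only condition (d) fails.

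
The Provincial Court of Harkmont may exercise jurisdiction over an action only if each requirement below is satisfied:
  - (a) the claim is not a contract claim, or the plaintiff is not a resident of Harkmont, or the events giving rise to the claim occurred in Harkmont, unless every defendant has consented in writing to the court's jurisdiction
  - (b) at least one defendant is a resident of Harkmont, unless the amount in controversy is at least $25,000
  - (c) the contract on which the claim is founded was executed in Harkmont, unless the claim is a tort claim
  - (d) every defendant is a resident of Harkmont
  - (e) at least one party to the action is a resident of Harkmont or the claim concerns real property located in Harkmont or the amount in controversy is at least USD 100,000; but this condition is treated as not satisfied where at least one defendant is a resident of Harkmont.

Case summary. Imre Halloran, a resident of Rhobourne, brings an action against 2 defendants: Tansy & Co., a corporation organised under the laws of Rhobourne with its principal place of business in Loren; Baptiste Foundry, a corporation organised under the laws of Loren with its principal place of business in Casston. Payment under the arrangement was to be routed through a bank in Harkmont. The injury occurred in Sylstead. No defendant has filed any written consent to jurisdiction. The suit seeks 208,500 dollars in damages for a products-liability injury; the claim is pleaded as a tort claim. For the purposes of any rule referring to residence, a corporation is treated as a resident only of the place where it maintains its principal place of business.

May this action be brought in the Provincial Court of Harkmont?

The Provincial Court of Harkmont:
  (a) The claim is a tort claim, not a contract claim, so one alternative holds. Met.
  (b) No defendant resides in Harkmont (they reside in Loren, Casston). But the amount in controversy is 208,500 dollars, which meets the $25,000 floor, and the 'unless' clause therefore excuses the requirement. Met.
  (c) No contract (and hence no place of execution) is alleged. However, the claim is a tort claim, so the 'unless' proviso supplies this condition. Condition met.
  (d) The defendants reside as follows — Tansy & Co. in Loren, Baptiste Foundry in Casston — not all in Harkmont. Not satisfied.
  (e) The amount in controversy is 208,500 dollars, which meets the 100,000 dollars floor — that alternative is enough. The carve-out does not apply: no defendant resides in Harkmont (they reside in Loren, Casston). Condition met.
  → Not every requirement is met — no jurisdiction.

No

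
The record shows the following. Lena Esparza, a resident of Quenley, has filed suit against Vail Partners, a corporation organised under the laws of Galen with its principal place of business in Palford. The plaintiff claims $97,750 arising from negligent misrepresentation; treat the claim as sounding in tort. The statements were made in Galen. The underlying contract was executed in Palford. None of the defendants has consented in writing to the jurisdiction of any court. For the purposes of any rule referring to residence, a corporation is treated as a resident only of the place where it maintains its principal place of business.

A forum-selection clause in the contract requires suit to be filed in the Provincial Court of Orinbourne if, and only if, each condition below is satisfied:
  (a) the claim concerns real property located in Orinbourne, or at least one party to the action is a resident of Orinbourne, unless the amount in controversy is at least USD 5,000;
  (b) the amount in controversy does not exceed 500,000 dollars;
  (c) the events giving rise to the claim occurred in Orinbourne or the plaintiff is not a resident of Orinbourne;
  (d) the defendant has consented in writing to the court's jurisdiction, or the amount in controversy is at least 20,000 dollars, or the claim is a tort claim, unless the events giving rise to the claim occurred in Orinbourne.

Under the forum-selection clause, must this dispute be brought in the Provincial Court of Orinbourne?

The Provincial Court of Orinbourne:
  (a) The claim does not concern real property; no party resides in Orinbourne — no alternative holds. The proviso rescues it, though: the amount in controversy is 97,750 dollars, which meets the $5,000 floor. Condition met.
  (b) The amount in controversy is USD 97,750, within the USD 500,000 ceiling. Satisfied.
  (c) The plaintiff resides in Quenley, which is not Orinbourne, which satisfies one of the alternatives. Condition met.
  (d) The amount in controversy is USD 97,750, which meets the USD 20,000 floor — that alternative is enough. Satisfied.
  → Forum clause is triggered.

Yes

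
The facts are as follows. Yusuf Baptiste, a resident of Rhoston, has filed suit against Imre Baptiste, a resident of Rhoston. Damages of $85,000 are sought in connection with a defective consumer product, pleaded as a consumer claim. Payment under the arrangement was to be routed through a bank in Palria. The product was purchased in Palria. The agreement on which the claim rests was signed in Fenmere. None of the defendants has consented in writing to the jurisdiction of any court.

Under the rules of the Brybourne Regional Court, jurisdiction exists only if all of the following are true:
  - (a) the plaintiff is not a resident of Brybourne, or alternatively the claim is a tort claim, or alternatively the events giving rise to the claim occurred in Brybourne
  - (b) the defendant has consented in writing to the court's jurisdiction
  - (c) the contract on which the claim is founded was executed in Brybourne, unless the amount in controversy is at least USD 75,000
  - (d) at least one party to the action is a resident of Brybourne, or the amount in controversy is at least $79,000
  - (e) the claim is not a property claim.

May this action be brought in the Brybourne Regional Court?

No

The Brybourne Regional Court:
  (a) The plaintiff resides in Rhoston, which is not Brybourne, so one alternative holds. Condition met.
  (b) No such written consent has been filed. Not satisfied.
  (c) The contract was executed in Fenmere, not Brybourne. But the amount in controversy is 85,000 dollars, which meets the 75,000 dollars floor, and the 'unless' clause therefore excuses the requirement. Met.
  (d) The amount in controversy is 85,000 dollars, which meets the $79,000 floor, so one alternative holds. Satisfied.
  (e) The claim is a consumer claim, not a property claim. Satisfied.
  → At least one condition fails; no jurisdiction.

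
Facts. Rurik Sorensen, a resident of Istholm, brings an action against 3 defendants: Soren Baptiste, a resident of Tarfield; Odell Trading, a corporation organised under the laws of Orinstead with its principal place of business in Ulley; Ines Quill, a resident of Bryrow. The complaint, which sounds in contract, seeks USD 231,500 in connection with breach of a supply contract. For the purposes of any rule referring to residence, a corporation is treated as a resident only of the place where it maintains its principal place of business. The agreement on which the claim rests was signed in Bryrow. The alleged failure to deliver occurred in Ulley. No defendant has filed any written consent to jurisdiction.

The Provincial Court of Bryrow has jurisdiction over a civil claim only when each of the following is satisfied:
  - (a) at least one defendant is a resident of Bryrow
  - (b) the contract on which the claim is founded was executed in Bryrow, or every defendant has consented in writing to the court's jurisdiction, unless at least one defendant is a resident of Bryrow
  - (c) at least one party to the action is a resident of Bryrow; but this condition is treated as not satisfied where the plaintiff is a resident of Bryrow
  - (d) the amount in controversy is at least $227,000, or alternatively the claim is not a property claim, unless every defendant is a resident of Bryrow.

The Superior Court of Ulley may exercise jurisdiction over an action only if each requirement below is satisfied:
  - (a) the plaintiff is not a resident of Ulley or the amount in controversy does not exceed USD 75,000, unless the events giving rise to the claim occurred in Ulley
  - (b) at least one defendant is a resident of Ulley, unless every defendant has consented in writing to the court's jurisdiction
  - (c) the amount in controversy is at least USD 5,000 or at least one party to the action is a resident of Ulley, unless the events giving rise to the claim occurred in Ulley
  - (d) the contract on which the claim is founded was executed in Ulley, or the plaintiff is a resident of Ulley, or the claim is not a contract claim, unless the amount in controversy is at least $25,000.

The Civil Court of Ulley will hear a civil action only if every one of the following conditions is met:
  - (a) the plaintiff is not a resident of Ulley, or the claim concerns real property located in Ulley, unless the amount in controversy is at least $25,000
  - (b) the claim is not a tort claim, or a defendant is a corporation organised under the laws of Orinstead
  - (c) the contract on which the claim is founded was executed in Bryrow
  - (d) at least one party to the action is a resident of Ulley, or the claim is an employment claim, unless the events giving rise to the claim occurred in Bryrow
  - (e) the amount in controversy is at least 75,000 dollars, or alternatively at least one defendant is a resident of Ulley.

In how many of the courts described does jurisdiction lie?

3

The Provincial Court of Bryrow:
  (a) Ines Quill resides in Bryrow. Satisfied.
  (b) The contract was executed in Bryrow, so this disjunct is met. Satisfied.
  (c) Ines Quill resides in Bryrow. And the carve-out is inapplicable — the plaintiff resides in Istholm, not Bryrow. Met.
  (d) The amount in controversy is $231,500, which meets the $227,000 floor, so this disjunct is met. Condition met.
  → The court has jurisdiction.
The Superior Court of Ulley:
  (a) The plaintiff resides in Istholm, which is not Ulley, which satisfies one of the alternatives. Satisfied.
  (b) Odell Trading resides in Ulley. Satisfied.
  (c) The amount in controversy is 231,500 dollars, which meets the 5,000 dollars floor — that alternative is enough. Met.
  (d) The contract was executed in Bryrow, not Ulley; the plaintiff resides in Istholm, not Ulley; the claim is a contract claim — none of the alternatives is met. However, the amount in controversy is $231,500, which meets the USD 25,000 floor, so the 'unless' proviso supplies this condition. Satisfied.
  → All conditions met; jurisdiction exists.
The Civil Court of Ulley:
  (a) The plaintiff resides in Istholm, which is not Ulley, so one alternative holds. Met.
  (b) The claim is a contract claim, not a tort claim — that alternative is enough. Met.
  (c) The contract was executed in Bryrow. Satisfied.
  (d) Odell Trading resides in Ulley, so this disjunct is met. Satisfied.
  (e) The amount in controversy is 231,500 dollars, which meets the $75,000 floor, so this disjunct is met. Satisfied.
  → Jurisdiction lies.
Courts with jurisdiction: the Provincial Court of Bryrow, the Superior Court of Ulley, the Civil Court of Ulley — 3 in total.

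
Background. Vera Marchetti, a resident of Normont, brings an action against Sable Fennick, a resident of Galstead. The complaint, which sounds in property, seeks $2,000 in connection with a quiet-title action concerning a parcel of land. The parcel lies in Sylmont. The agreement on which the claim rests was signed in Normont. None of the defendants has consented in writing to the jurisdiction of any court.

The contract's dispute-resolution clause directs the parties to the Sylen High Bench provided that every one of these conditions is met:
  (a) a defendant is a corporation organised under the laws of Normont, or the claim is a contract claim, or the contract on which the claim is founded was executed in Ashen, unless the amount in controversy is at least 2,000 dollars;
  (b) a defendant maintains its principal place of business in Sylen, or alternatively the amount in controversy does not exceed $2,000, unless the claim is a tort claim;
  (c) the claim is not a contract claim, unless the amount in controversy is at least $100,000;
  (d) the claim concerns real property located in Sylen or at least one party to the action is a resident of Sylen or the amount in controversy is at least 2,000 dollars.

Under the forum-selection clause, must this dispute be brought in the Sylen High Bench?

The Sylen High Bench:
  (a) No defendant is a corporation; the claim is a property claim, not a contract claim; the contract was executed in Normont, not Ashen — no alternative holds. The proviso rescues it, though: the amount in controversy is USD 2,000, which meets the 2,000 dollars floor. Met.
  (b) The amount in controversy is USD 2,000, within the $2,000 ceiling, which satisfies one of the alternatives. Satisfied.
  (c) The claim is a property claim, not a contract claim. Met.
  (d) The amount in controversy is $2,000, which meets the 2,000 dollars floor, so this disjunct is met. Condition met.
  → Forum clause is triggered.

Yes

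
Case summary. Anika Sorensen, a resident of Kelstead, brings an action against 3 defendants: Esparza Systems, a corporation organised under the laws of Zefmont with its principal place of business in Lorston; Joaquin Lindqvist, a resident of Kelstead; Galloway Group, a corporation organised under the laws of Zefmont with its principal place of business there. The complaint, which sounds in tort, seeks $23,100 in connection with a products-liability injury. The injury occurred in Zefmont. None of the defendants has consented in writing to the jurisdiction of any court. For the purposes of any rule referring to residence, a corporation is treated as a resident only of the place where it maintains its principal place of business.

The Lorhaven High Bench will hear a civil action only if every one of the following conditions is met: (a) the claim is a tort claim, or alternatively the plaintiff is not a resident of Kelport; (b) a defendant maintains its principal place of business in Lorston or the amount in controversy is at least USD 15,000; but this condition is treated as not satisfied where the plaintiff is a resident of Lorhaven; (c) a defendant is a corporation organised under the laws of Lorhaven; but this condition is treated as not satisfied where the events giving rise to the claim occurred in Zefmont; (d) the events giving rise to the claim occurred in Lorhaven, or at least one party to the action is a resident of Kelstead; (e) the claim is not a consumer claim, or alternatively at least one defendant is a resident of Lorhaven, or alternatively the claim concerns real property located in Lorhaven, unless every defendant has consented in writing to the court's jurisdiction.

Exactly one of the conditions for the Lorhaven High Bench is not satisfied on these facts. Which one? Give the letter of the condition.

The Lorhaven High Bench:
  (a) The claim is a tort claim, so one alternative holds. Met.
  (b) Esparza Systems has its principal place of business in Lorston, which satisfies one of the alternatives. And the carve-out is inapplicable — the plaintiff resides in Kelstead, not Lorhaven. Satisfied.
  (c) The corporate defendant(s) are organised in Zefmont, not Lorhaven. Not met.
  (d) Anika Sorensen resides in Kelstead, which satisfies one of the alternatives. Satisfied.
  (e) The claim is a tort claim, not a consumer claim — that alternative is enough. Met.
Only condition (c) fails.

(c)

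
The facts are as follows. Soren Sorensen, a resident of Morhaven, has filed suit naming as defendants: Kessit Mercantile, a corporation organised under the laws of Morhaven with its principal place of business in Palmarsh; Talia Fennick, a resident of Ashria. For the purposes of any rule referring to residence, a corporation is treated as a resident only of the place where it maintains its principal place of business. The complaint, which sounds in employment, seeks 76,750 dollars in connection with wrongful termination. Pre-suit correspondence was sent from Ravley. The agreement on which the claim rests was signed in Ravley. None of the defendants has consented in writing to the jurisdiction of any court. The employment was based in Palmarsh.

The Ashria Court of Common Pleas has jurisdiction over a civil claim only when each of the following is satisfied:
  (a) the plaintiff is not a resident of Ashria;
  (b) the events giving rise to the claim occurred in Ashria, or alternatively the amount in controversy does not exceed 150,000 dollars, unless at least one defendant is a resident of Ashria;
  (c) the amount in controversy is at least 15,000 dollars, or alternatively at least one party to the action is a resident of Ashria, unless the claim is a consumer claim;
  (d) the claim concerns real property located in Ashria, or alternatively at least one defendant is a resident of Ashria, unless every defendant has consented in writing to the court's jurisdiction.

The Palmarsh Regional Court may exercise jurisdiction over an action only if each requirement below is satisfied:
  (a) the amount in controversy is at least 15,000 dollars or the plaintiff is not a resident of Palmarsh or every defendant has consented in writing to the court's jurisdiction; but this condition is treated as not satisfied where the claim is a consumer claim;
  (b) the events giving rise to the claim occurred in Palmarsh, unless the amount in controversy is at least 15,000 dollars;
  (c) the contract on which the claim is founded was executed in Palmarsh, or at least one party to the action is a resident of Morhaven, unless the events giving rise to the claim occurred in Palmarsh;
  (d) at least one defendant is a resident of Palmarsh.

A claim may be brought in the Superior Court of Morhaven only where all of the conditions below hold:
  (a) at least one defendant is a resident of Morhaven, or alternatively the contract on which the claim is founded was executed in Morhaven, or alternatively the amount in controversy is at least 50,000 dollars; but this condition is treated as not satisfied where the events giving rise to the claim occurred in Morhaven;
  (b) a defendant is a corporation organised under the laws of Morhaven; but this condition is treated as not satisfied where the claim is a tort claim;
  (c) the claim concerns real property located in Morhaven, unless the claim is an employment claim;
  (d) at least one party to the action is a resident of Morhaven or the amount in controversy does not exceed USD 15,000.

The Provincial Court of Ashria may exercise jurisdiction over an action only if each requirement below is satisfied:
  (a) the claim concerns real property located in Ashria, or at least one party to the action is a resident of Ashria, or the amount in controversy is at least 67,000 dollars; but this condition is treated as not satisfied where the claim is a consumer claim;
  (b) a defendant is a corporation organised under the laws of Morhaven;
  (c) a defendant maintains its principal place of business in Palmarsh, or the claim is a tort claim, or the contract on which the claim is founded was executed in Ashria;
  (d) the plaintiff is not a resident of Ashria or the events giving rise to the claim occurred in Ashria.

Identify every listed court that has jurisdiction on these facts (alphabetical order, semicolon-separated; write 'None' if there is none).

the Ashria Court of Common Pleas; the Palmarsh Regional Court; the Provincial Court of Ashria; the Superior Court of Morhaven

The Ashria Court of Common Pleas:
  (a) The plaintiff resides in Morhaven, which is not Ashria. Satisfied.
  (b) The amount in controversy is 76,750 dollars, within the USD 150,000 ceiling, so this disjunct is met. Met.
  (c) The amount in controversy is USD 76,750, which meets the $15,000 floor, which satisfies one of the alternatives. Condition met.
  (d) Talia Fennick resides in Ashria, which satisfies one of the alternatives. Condition met.
  → Every requirement is satisfied — jurisdiction.
The Palmarsh Regional Court:
  (a) The amount in controversy is 76,750 dollars, which meets the USD 15,000 floor, so this disjunct is met. The carve-out does not apply: the claim is an employment claim, not a consumer claim. Condition met.
  (b) The operative events occurred in Palmarsh. Satisfied.
  (c) Soren Sorensen resides in Morhaven, so this disjunct is met. Condition met.
  (d) Kessit Mercantile resides in Palmarsh. Condition met.
  → Every requirement is satisfied — jurisdiction.
The Superior Court of Morhaven:
  (a) The amount in controversy is $76,750, which meets the $50,000 floor, so this disjunct is met. The exception is not triggered, since the operative events occurred in Palmarsh, not Morhaven. Met.
  (b) Kessit Mercantile is organised under the laws of Morhaven. The carve-out does not apply: the claim is an employment claim, not a tort claim. Met.
  (c) The claim does not concern real property. The proviso rescues it, though: the claim is an employment claim. Condition met.
  (d) Soren Sorensen resides in Morhaven — that alternative is enough. Met.
  → All conditions met; jurisdiction exists.
The Provincial Court of Ashria:
  (a) Talia Fennick resides in Ashria, so one alternative holds. The carve-out does not apply: the claim is an employment claim, not a consumer claim. Condition met.
  (b) Kessit Mercantile is organised under the laws of Morhaven. Satisfied.
  (c) Kessit Mercantile has its principal place of business in Palmarsh, so one alternative holds. Condition met.
  (d) The plaintiff resides in Morhaven, which is not Ashria, which satisfies one of the alternatives. Satisfied.
  → Every requirement is satisfied — jurisdiction.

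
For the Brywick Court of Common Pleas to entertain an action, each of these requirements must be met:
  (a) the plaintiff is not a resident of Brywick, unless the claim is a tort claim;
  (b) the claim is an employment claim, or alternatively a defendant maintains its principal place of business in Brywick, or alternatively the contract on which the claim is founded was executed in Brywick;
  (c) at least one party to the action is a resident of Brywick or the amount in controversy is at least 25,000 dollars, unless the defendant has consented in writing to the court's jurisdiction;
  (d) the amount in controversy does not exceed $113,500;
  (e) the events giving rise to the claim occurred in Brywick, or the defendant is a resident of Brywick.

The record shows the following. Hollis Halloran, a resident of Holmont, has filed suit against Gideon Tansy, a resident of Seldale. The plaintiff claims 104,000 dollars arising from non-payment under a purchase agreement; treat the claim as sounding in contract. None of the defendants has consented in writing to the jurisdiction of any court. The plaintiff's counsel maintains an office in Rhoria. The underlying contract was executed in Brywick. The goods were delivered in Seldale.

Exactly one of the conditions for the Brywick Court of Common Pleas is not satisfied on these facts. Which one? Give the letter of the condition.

The Brywick Court of Common Pleas:
  (a) The plaintiff resides in Holmont, which is not Brywick. Condition met.
  (b) The contract was executed in Brywick, which satisfies one of the alternatives. Met.
  (c) The amount in controversy is $104,000, which meets the 25,000 dollars floor, which satisfies one of the alternatives. Satisfied.
  (d) The amount in controversy is 104,000 dollars, within the $113,500 ceiling. Condition met.
  (e) The operative events occurred in Seldale, not Brywick; the defendant resides in Seldale, not Brywick — none of the alternatives is met. Condition not met.
Only condition (e) fails.

(e)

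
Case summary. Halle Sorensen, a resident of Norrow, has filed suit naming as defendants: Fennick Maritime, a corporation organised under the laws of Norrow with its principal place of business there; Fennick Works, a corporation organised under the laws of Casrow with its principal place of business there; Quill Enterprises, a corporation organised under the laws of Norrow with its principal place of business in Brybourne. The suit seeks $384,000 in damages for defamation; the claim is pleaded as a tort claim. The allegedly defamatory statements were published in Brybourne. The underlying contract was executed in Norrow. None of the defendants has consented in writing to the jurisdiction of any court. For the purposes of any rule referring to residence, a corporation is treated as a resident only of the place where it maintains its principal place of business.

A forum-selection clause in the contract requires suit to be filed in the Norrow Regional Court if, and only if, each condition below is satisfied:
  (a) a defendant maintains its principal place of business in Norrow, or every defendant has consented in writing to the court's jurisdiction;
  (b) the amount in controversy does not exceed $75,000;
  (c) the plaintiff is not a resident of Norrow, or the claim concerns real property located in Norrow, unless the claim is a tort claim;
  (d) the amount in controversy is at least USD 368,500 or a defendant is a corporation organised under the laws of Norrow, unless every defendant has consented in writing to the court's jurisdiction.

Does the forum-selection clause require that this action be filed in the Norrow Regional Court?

No

The Norrow Regional Court:
  (a) Fennick Maritime has its principal place of business in Norrow, which satisfies one of the alternatives. Condition met.
  (b) The amount in controversy is USD 384,000, above the $75,000 ceiling. Condition not met.
  (c) The plaintiff resides in Norrow; the claim does not concern real property — every alternative fails. The proviso rescues it, though: the claim is a tort claim. Condition met.
  (d) The amount in controversy is $384,000, which meets the USD 368,500 floor, so this disjunct is met. Satisfied.
  → The clause does not apply.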